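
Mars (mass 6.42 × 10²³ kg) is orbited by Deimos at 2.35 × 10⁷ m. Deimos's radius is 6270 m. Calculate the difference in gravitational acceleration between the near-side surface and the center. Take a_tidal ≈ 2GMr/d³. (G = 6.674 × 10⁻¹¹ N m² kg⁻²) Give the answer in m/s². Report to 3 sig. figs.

4.14 × 10⁻⁵ m/s²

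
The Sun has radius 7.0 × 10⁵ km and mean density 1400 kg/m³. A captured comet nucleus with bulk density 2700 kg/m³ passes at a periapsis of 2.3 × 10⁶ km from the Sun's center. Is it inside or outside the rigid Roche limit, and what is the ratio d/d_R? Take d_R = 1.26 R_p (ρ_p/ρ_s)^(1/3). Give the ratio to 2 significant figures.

outside; d/d_R ≈ 3.2

d_R = 1.26 × (7.0 × 10⁵ km) × (1400/2700)^(1/3) = 7.086 × 10⁵ km
d/d_R = (2.3 × 10⁶) / (7.086 × 10⁵) = 3.2
Since d/d_R > 1, the body is outside the Roche limit.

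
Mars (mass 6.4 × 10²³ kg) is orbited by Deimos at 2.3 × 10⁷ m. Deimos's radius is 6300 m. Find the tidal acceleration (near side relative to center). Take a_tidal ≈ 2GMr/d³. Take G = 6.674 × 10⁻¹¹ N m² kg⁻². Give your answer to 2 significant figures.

Since r ≪ d, expand the inverse-square field across one radius to get the leading 2GMr/d³ term.
a_tidal = 2GMr/d³
        = 2 × (6.674 × 10⁻¹¹) × (6.4 × 10²³) × (6300) / (2.3 × 10⁷)³
        = 4.4 × 10⁻⁵ m/s²

4.4 × 10⁻⁵ m/s²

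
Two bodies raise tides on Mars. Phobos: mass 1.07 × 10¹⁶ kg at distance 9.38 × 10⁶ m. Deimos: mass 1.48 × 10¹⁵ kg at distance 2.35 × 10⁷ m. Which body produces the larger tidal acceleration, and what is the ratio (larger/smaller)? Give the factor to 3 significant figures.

Tidal acceleration ∝ M/d³, so compare M/d³ for each.
Phobos: (1.07 × 10¹⁶) / (9.38 × 10⁶)³ = 1.297 × 10⁻⁵
Deimos: (1.48 × 10¹⁵) / (2.35 × 10⁷)³ = 1.140 × 10⁻⁷
Ratio (larger/smaller) = 114

Phobos, by a factor of ≈ 114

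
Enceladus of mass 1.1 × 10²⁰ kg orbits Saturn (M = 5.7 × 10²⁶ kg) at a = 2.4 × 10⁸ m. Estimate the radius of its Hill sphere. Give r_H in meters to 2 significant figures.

r_H ≈ a (m/3M)^(1/3)
    = (2.4 × 10⁸) × (1.1 × 10²⁰ / (3 × 5.7 × 10²⁶))^(1/3)
    = 9.6 × 10⁵ m

9.6 × 10⁵ m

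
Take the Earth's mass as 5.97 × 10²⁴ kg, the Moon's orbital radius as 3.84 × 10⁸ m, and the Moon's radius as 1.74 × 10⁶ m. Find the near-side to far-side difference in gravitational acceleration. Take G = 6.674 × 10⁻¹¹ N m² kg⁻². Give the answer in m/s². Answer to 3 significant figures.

The field gradient is 2GM/d³; across the full diameter 2r the difference is 4GMr/d³.
a_tidal = 4GMr/d³
        = 4 × (6.674 × 10⁻¹¹) × (5.97 × 10²⁴) × (1.74 × 10⁶) / (3.84 × 10⁸)³
        = 4.90 × 10⁻⁵ m/s²

4.90 × 10⁻⁵ m/s²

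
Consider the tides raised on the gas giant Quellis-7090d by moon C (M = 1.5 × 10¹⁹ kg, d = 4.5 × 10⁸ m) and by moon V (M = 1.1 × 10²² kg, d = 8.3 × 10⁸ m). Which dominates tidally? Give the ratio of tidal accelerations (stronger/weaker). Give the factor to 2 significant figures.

Moon V, by a factor of ≈ 120

Compare M/d³ for the two perturbers:
Moon C: (1.5 × 10¹⁹) / (4.5 × 10⁸)³ = 1.646 × 10⁻⁷
Moon V: (1.1 × 10²²) / (8.3 × 10⁸)³ = 1.924 × 10⁻⁵
Ratio (larger/smaller) = 120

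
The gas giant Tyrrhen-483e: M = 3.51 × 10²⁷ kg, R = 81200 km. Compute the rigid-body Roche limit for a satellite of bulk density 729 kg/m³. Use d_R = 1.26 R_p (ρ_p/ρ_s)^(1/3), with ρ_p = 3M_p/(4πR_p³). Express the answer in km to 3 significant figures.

1.32 × 10⁵ km

ρ_p = 3M_p/(4πR_p³) = 3 × (3.51 × 10²⁷) / (4π × (8.12 × 10⁷ m)³) = 1570 kg/m³
d_R = 1.26 × 81200 km × (1570/729)^(1/3)
    = 1.32 × 10⁵ km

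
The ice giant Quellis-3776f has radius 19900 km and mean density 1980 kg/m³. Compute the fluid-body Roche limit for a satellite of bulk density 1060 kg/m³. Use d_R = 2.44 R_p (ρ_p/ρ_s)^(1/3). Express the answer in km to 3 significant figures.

59800 km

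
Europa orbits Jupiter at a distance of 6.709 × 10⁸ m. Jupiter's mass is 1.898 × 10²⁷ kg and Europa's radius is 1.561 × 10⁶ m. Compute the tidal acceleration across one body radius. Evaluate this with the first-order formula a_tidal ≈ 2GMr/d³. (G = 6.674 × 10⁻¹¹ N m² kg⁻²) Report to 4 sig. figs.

1.310 × 10⁻³ m/s²

Since r ≪ d, expand the inverse-square field across one radius to get the leading 2GMr/d³ term.
Δg = 2GMr/d³
   = 2 × (6.674 × 10⁻¹¹) × (1.898 × 10²⁷) × (1.561 × 10⁶) / (6.709 × 10⁸)³
   = 1.310 × 10⁻³ m/s²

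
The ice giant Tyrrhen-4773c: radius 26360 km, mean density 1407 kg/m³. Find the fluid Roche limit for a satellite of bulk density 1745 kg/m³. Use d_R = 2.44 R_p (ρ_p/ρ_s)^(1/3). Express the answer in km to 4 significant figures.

59860 km

d_R = 2.44 × 26360 km × (1407/1745)^(1/3)
    = 59860 km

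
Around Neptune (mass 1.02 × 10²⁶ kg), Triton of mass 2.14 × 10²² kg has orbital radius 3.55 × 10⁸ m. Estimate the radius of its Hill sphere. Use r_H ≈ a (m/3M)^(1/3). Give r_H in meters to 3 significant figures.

r_H ≈ a (m/3M)^(1/3)
    = (3.55 × 10⁸) × (2.14 × 10²² / (3 × 1.02 × 10²⁶))^(1/3)
    = 1.46 × 10⁷ m

1.46 × 10⁷ m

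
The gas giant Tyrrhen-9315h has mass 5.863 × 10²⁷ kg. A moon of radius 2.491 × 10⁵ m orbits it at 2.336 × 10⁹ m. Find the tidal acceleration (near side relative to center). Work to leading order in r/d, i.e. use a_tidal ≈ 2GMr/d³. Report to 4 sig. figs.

1.529 × 10⁻⁵ m/s²

Δa = 2GMr/d³
   = 2 × (6.674 × 10⁻¹¹) × (5.863 × 10²⁷) × (2.491 × 10⁵) / (2.336 × 10⁹)³
   = 1.529 × 10⁻⁵ m/s²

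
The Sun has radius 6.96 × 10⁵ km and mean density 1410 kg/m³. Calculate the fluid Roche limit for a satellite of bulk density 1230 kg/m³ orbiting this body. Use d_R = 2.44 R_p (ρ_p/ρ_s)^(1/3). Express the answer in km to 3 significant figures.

1.78 × 10⁶ km

d_R = 2.44 × 6.96 × 10⁵ km × (1410/1230)^(1/3)
    = 1.78 × 10⁶ km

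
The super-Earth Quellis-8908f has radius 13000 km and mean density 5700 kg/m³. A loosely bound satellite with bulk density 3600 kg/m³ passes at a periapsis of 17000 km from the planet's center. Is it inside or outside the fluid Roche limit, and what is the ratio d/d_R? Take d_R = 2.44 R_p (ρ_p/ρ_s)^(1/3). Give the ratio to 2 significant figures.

d_R = 2.44 × (13000 km) × (5700/3600)^(1/3) = 36970 km
d/d_R = (17000) / (36970) = 0.46
Since d/d_R < 1, the body is inside the Roche limit.

inside; d/d_R ≈ 0.46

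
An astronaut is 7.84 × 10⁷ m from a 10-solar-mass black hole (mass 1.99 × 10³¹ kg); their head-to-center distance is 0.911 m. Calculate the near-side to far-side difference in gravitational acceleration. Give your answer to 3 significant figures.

1.00 × 10⁻² m/s²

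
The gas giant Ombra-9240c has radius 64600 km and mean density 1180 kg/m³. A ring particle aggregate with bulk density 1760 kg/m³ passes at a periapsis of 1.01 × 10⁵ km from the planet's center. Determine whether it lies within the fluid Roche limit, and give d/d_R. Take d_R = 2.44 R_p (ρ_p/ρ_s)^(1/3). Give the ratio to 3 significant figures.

inside; d/d_R ≈ 0.732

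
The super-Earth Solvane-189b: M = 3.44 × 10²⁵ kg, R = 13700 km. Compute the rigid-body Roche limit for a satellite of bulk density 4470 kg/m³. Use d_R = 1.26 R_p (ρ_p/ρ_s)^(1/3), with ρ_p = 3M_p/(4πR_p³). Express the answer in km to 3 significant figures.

15400 km

ρ_p = 3M_p/(4πR_p³) = 3 × (3.44 × 10²⁵) / (4π × (1.37 × 10⁷ m)³) = 3190 kg/m³
d_R = 1.26 × 13700 km × (3190/4470)^(1/3)
    = 15400 km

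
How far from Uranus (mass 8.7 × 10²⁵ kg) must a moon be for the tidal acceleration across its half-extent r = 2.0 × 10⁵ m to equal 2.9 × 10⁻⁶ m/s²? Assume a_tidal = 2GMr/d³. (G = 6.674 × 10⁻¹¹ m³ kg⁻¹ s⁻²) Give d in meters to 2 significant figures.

2GMr/d³ = a_tidal  ⇒  d = (2GMr / a_tidal)^(1/3)
d = (2 × 6.674×10⁻¹¹ × (8.7 × 10²⁵) × (2.0 × 10⁵) / (2.9 × 10⁻⁶))^(1/3)
  = 9.3 × 10⁸ m

9.3 × 10⁸ m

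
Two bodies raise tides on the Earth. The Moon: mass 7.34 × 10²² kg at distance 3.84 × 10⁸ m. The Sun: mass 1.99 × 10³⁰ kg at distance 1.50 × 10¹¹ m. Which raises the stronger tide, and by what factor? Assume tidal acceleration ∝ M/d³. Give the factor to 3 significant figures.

Compare M/d³ for the two perturbers:
The Moon: (7.34 × 10²²) / (3.84 × 10⁸)³ = 1.296 × 10⁻³
The Sun: (1.99 × 10³⁰) / (1.50 × 10¹¹)³ = 5.896 × 10⁻⁴
Ratio (larger/smaller) = 2.20

The Moon, by a factor of ≈ 2.20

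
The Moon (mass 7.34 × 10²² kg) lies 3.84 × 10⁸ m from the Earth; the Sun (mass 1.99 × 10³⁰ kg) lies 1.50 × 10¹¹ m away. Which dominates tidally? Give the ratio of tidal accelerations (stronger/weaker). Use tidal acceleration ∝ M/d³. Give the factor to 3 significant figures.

The Moon, by a factor of ≈ 2.20

Tidal stretch scales as M/d³; compute that for each body.
The Moon: (7.34 × 10²²) / (3.84 × 10⁸)³ = 1.296 × 10⁻³
The Sun: (1.99 × 10³⁰) / (1.50 × 10¹¹)³ = 5.896 × 10⁻⁴
Ratio (larger/smaller) = 2.20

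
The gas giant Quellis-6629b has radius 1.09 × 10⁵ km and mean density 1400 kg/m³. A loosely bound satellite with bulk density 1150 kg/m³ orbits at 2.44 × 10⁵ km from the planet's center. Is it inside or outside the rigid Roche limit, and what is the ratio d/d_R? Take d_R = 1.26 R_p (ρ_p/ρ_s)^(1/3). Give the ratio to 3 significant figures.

outside; d/d_R ≈ 1.66

d_R = 1.26 × (1.09 × 10⁵ km) × (1400/1150)^(1/3) = 1.466 × 10⁵ km
d/d_R = (2.44 × 10⁵) / (1.466 × 10⁵) = 1.66
Since d/d_R > 1, the body is outside the Roche limit.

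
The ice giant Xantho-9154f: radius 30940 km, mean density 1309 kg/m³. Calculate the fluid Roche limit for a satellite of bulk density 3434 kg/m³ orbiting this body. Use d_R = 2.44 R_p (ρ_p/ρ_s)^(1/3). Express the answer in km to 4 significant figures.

d_R = 2.44 × 30940 km × (1309/3434)^(1/3)
    = 54740 km

54740 km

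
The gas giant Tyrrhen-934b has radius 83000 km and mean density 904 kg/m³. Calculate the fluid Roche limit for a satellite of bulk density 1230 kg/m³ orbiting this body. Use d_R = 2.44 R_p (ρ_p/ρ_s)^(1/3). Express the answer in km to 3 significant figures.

1.83 × 10⁵ km

d_R = 2.44 × 83000 km × (904/1230)^(1/3)
    = 1.83 × 10⁵ km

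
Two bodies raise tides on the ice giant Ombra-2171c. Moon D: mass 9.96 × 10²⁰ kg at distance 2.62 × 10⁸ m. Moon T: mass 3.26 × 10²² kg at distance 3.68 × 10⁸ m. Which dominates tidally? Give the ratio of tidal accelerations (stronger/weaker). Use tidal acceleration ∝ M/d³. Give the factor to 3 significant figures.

Tidal acceleration ∝ M/d³, so compare M/d³ for each.
Moon D: (9.96 × 10²⁰) / (2.62 × 10⁸)³ = 5.538 × 10⁻⁵
Moon T: (3.26 × 10²²) / (3.68 × 10⁸)³ = 6.541 × 10⁻⁴
Ratio (larger/smaller) = 11.8

Moon T, by a factor of ≈ 11.8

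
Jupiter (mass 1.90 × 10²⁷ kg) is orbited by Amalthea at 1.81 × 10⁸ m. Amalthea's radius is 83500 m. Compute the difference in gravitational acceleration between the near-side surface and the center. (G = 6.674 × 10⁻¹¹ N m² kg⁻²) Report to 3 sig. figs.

3.57 × 10⁻³ m/s²

The tidal stretch is the gradient of GM/d² times the body's extent r, hence the 1/d³ dependence.
Δg = 2GMr/d³
   = 2 × (6.674 × 10⁻¹¹) × (1.90 × 10²⁷) × (83500) / (1.81 × 10⁸)³
   = 3.57 × 10⁻³ m/s²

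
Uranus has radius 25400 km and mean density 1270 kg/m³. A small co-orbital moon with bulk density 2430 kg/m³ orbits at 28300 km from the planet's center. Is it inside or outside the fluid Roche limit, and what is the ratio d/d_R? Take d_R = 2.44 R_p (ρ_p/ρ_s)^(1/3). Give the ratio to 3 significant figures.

d_R = 2.44 × (25400 km) × (1270/2430)^(1/3) = 49920 km
d/d_R = (28300) / (49920) = 0.567
Since d/d_R < 1, the body is inside the Roche limit.

inside; d/d_R ≈ 0.567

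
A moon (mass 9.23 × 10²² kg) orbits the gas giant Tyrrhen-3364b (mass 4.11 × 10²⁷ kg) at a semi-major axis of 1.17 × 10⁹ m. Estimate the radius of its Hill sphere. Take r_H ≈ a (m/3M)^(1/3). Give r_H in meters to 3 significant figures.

2.29 × 10⁷ m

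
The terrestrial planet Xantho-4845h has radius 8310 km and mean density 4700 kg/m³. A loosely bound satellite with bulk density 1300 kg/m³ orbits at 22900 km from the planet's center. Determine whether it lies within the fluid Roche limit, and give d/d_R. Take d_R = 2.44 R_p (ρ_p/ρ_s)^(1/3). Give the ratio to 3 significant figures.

d_R = 2.44 × (8310 km) × (4700/1300)^(1/3) = 31120 km
d/d_R = (22900) / (31120) = 0.736
Since d/d_R < 1, the body is inside the Roche limit.

inside; d/d_R ≈ 0.736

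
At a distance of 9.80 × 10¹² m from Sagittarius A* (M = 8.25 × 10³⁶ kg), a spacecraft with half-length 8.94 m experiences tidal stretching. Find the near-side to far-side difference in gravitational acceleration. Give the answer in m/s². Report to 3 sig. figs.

Near-to-far spans 2r, so the tidal difference is twice the near-to-center value: 4GMr/d³.
a_tidal = 4GMr/d³
        = 4 × (6.674 × 10⁻¹¹) × (8.25 × 10³⁶) × (8.94) / (9.80 × 10¹²)³
        = 2.09 × 10⁻¹¹ m/s²

2.09 × 10⁻¹¹ m/s²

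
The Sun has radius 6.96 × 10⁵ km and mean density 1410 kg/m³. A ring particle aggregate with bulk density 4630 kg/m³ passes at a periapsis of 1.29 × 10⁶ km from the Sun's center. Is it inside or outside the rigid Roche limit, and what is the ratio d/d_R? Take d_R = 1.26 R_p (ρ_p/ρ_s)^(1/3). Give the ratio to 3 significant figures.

outside; d/d_R ≈ 2.19

d_R = 1.26 × (6.96 × 10⁵ km) × (1410/4630)^(1/3) = 5.900 × 10⁵ km
d/d_R = (1.29 × 10⁶) / (5.900 × 10⁵) = 2.19
Since d/d_R > 1, the body is outside the Roche limit.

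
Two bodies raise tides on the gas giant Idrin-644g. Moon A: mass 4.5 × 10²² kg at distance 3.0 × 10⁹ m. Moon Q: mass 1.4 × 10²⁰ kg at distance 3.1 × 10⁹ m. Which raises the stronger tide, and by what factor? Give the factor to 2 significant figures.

Tidal stretch scales as M/d³; compute that for each body.
Moon A: (4.5 × 10²²) / (3.0 × 10⁹)³ = 1.667 × 10⁻⁶
Moon Q: (1.4 × 10²⁰) / (3.1 × 10⁹)³ = 4.699 × 10⁻⁹
Ratio (larger/smaller) = 350

Moon A, by a factor of ≈ 350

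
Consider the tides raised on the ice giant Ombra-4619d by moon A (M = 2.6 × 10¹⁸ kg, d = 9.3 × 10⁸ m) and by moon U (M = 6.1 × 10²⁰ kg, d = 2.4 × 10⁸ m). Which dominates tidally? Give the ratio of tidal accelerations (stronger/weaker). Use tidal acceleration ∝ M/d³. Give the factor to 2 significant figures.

Tidal acceleration ∝ M/d³, so compare M/d³ for each.
Moon A: (2.6 × 10¹⁸) / (9.3 × 10⁸)³ = 3.232 × 10⁻⁹
Moon U: (6.1 × 10²⁰) / (2.4 × 10⁸)³ = 4.413 × 10⁻⁵
Ratio (larger/smaller) = 14000

Moon U, by a factor of ≈ 14000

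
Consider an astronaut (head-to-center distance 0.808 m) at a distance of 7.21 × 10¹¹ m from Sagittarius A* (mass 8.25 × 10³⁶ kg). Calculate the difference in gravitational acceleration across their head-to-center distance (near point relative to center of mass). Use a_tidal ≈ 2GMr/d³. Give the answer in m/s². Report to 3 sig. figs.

2.37 × 10⁻⁹ m/s²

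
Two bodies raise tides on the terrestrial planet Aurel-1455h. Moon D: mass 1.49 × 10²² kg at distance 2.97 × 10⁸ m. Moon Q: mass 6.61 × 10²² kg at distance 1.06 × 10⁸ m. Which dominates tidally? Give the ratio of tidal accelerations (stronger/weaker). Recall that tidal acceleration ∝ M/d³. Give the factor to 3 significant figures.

Compare M/d³ for the two perturbers:
Moon D: (1.49 × 10²²) / (2.97 × 10⁸)³ = 5.687 × 10⁻⁴
Moon Q: (6.61 × 10²²) / (1.06 × 10⁸)³ = 5.550 × 10⁻²
Ratio (larger/smaller) = 97.6

Moon Q, by a factor of ≈ 97.6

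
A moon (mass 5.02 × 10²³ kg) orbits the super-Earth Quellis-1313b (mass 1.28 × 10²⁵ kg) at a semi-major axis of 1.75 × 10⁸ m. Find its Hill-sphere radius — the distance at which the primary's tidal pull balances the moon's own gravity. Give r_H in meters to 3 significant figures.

4.12 × 10⁷ m

r_H ≈ a (m/3M)^(1/3)
    = (1.75 × 10⁸) × (5.02 × 10²³ / (3 × 1.28 × 10²⁵))^(1/3)
    = 4.12 × 10⁷ m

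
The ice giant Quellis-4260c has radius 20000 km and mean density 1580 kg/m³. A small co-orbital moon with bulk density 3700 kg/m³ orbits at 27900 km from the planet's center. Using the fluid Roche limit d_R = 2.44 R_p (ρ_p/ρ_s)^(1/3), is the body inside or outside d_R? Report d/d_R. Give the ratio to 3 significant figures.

d_R = 2.44 × (20000 km) × (1580/3700)^(1/3) = 36750 km
d/d_R = (27900) / (36750) = 0.759
Since d/d_R < 1, the body is inside the Roche limit.

inside; d/d_R ≈ 0.759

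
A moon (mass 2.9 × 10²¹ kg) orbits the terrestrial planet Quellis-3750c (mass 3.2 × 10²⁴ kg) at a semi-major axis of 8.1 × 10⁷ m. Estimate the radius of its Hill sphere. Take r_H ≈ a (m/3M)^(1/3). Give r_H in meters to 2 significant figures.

5.4 × 10⁶ m

r_H ≈ a (m/3M)^(1/3)
    = (8.1 × 10⁷) × (2.9 × 10²¹ / (3 × 3.2 × 10²⁴))^(1/3)
    = 5.4 × 10⁶ m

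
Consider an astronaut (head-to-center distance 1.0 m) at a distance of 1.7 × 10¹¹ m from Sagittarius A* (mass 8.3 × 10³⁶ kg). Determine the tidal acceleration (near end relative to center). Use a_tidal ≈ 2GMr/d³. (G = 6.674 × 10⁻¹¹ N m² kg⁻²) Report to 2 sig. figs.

2.3 × 10⁻⁷ m/s²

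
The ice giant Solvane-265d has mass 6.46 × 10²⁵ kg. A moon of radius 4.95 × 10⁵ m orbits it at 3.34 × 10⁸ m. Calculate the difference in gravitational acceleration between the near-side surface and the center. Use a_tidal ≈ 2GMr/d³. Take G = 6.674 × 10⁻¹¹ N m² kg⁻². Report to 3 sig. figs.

Since r ≪ d, expand the inverse-square field across one radius to get the leading 2GMr/d³ term.
a_tidal = 2GMr/d³
        = 2 × (6.674 × 10⁻¹¹) × (6.46 × 10²⁵) × (4.95 × 10⁵) / (3.34 × 10⁸)³
        = 1.15 × 10⁻⁴ m/s²

1.15 × 10⁻⁴ m/s²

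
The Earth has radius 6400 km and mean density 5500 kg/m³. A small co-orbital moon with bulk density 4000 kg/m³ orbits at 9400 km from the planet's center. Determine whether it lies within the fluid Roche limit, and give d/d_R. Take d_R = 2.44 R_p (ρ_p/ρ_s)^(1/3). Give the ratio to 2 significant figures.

inside; d/d_R ≈ 0.54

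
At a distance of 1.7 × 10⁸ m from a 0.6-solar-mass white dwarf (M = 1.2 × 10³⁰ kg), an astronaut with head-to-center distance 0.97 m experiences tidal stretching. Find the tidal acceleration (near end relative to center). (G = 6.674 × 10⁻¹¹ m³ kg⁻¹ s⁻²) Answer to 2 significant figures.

3.2 × 10⁻⁵ m/s²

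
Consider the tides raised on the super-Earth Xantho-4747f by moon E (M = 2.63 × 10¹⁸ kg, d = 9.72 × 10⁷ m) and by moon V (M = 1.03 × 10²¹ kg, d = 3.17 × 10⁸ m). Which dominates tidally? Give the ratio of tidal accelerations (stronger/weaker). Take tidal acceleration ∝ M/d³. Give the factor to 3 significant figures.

Moon V, by a factor of ≈ 11.3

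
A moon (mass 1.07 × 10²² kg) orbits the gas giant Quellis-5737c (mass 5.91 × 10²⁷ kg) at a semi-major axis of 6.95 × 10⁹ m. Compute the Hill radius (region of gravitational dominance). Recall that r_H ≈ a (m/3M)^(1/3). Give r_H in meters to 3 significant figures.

5.87 × 10⁷ m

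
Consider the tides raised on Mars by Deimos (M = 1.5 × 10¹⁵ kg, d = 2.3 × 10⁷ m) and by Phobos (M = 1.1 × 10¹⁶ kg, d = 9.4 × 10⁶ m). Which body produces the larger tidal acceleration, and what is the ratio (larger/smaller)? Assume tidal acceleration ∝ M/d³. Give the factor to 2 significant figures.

Phobos, by a factor of ≈ 110

Tidal acceleration ∝ M/d³, so compare M/d³ for each.
Deimos: (1.5 × 10¹⁵) / (2.3 × 10⁷)³ = 1.233 × 10⁻⁷
Phobos: (1.1 × 10¹⁶) / (9.4 × 10⁶)³ = 1.324 × 10⁻⁵
Ratio (larger/smaller) = 110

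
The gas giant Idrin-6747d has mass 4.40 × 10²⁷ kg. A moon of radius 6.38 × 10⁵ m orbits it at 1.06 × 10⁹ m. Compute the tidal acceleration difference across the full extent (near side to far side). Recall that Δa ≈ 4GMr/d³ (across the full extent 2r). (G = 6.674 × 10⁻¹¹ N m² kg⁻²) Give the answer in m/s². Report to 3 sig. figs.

6.29 × 10⁻⁴ m/s²

a_tidal = 4GMr/d³
        = 4 × (6.674 × 10⁻¹¹) × (4.40 × 10²⁷) × (6.38 × 10⁵) / (1.06 × 10⁹)³
        = 6.29 × 10⁻⁴ m/s²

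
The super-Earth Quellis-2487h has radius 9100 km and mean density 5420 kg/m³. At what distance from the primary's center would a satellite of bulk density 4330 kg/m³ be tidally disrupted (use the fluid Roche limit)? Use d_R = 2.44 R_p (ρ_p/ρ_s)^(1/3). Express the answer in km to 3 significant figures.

d_R = 2.44 × 9100 km × (5420/4330)^(1/3)
    = 23900 km

23900 km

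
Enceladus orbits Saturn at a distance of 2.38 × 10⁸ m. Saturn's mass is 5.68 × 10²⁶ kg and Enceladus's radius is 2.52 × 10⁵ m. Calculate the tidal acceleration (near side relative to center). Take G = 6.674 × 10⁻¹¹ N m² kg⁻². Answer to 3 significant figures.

1.42 × 10⁻³ m/s²

Δg = 2GMr/d³
   = 2 × (6.674 × 10⁻¹¹) × (5.68 × 10²⁶) × (2.52 × 10⁵) / (2.38 × 10⁸)³
   = 1.42 × 10⁻³ m/s²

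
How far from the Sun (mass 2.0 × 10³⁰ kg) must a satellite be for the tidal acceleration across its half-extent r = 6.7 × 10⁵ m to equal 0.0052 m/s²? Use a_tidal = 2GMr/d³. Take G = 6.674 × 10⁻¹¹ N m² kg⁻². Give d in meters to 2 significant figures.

3.3 × 10⁹ m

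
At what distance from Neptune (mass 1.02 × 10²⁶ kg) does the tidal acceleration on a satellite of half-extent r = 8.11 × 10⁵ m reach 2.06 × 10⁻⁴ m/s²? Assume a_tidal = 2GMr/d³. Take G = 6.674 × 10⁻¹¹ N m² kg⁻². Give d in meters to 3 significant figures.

3.77 × 10⁸ m

2GMr/d³ = a_tidal  ⇒  d = (2GMr / a_tidal)^(1/3)
d = (2 × 6.674×10⁻¹¹ × (1.02 × 10²⁶) × (8.11 × 10⁵) / (2.06 × 10⁻⁴))^(1/3)
  = 3.77 × 10⁸ m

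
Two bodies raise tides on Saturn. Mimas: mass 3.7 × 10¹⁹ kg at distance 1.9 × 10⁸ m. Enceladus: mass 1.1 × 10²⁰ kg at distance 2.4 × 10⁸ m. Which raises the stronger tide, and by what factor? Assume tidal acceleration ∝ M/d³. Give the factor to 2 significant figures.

Enceladus, by a factor of ≈ 1.5

Compare M/d³ for the two perturbers:
Mimas: (3.7 × 10¹⁹) / (1.9 × 10⁸)³ = 5.394 × 10⁻⁶
Enceladus: (1.1 × 10²⁰) / (2.4 × 10⁸)³ = 7.957 × 10⁻⁶
Ratio (larger/smaller) = 1.5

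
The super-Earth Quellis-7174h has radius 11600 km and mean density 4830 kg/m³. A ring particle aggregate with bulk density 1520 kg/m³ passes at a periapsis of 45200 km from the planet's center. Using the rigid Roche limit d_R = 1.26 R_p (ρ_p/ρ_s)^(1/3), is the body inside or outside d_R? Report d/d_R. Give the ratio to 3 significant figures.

d_R = 1.26 × (11600 km) × (4830/1520)^(1/3) = 21490 km
d/d_R = (45200) / (21490) = 2.10
Since d/d_R > 1, the body is outside the Roche limit.

outside; d/d_R ≈ 2.10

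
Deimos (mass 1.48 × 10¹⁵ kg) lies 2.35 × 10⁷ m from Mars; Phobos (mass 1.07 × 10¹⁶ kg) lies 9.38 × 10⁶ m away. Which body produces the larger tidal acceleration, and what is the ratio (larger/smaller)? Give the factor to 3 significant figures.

Compare M/d³ for the two perturbers:
Deimos: (1.48 × 10¹⁵) / (2.35 × 10⁷)³ = 1.140 × 10⁻⁷
Phobos: (1.07 × 10¹⁶) / (9.38 × 10⁶)³ = 1.297 × 10⁻⁵
Ratio (larger/smaller) = 114

Phobos, by a factor of ≈ 114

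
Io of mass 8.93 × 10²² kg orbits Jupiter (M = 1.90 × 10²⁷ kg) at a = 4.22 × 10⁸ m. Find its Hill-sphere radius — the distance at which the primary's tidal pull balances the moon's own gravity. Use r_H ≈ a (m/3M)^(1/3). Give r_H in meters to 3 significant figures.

r_H ≈ a (m/3M)^(1/3)
    = (4.22 × 10⁸) × (8.93 × 10²² / (3 × 1.90 × 10²⁷))^(1/3)
    = 1.06 × 10⁷ m

1.06 × 10⁷ m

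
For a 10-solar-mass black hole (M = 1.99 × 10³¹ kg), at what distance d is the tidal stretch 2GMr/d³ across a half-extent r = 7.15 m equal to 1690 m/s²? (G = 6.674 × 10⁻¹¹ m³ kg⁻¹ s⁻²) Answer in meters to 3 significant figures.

2GMr/d³ = a_tidal  ⇒  d = (2GMr / a_tidal)^(1/3)
d = (2 × 6.674×10⁻¹¹ × (1.99 × 10³¹) × (7.15) / (1690))^(1/3)
  = 2.24 × 10⁶ m

2.24 × 10⁶ m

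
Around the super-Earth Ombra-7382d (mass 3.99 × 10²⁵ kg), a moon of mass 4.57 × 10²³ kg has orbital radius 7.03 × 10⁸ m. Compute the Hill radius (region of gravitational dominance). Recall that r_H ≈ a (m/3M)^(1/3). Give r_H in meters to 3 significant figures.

1.10 × 10⁸ m

r_H ≈ a (m/3M)^(1/3)
    = (7.03 × 10⁸) × (4.57 × 10²³ / (3 × 3.99 × 10²⁵))^(1/3)
    = 1.10 × 10⁸ m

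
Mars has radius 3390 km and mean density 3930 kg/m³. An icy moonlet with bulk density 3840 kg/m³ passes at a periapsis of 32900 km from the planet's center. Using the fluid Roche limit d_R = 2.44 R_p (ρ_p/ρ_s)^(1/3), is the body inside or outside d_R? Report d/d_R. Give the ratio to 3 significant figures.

outside; d/d_R ≈ 3.95

d_R = 2.44 × (3390 km) × (3930/3840)^(1/3) = 8336 km
d/d_R = (32900) / (8336) = 3.95
Since d/d_R > 1, the body is outside the Roche limit.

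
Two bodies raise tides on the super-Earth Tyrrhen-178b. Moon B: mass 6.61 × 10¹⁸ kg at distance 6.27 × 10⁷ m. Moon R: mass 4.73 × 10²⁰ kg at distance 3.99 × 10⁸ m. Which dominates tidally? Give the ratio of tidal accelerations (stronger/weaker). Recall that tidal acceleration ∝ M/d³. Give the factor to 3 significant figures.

Moon B, by a factor of ≈ 3.60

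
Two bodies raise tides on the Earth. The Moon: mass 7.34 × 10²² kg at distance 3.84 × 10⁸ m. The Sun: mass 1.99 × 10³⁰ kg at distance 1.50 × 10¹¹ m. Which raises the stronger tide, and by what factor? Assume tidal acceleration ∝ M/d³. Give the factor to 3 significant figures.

Compare M/d³ for the two perturbers:
The Moon: (7.34 × 10²²) / (3.84 × 10⁸)³ = 1.296 × 10⁻³
The Sun: (1.99 × 10³⁰) / (1.50 × 10¹¹)³ = 5.896 × 10⁻⁴
Ratio (larger/smaller) = 2.20

The Moon, by a factor of ≈ 2.20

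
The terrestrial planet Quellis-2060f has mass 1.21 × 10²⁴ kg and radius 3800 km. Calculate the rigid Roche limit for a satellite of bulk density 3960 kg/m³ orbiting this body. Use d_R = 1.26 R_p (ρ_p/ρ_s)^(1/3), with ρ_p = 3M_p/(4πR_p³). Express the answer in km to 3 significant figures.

ρ_p = 3M_p/(4πR_p³) = 3 × (1.21 × 10²⁴) / (4π × (3.80 × 10⁶ m)³) = 5260 kg/m³
d_R = 1.26 × 3800 km × (5260/3960)^(1/3)
    = 5260 km

5260 km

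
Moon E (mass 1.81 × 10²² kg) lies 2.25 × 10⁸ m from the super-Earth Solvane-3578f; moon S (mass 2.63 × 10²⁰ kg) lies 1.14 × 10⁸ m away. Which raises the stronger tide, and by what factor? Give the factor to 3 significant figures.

The tide-raising term goes as M/d³ (the gradient of a 1/d² field).
Moon E: (1.81 × 10²²) / (2.25 × 10⁸)³ = 1.589 × 10⁻³
Moon S: (2.63 × 10²⁰) / (1.14 × 10⁸)³ = 1.775 × 10⁻⁴
Ratio (larger/smaller) = 8.95

Moon E, by a factor of ≈ 8.95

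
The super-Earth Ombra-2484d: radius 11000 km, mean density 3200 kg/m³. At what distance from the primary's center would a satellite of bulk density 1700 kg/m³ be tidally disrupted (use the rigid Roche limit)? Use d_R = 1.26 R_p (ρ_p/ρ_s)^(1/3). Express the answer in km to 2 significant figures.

17000 km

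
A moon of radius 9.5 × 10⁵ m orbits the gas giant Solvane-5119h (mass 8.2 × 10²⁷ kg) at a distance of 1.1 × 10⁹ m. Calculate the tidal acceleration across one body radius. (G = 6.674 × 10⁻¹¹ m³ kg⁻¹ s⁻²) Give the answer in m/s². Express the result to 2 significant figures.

7.8 × 10⁻⁴ m/s²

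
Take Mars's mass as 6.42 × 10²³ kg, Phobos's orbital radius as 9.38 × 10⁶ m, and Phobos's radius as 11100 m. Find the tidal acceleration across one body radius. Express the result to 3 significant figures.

1.15 × 10⁻³ m/s²

Δa = 2GMr/d³
   = 2 × (6.674 × 10⁻¹¹) × (6.42 × 10²³) × (11100) / (9.38 × 10⁶)³
   = 1.15 × 10⁻³ m/s²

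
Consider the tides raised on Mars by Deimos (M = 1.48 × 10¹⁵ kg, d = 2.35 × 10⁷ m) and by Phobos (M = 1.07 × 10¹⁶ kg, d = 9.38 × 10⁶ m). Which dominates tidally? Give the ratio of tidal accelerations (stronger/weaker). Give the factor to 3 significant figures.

Compare M/d³ for the two perturbers:
Deimos: (1.48 × 10¹⁵) / (2.35 × 10⁷)³ = 1.140 × 10⁻⁷
Phobos: (1.07 × 10¹⁶) / (9.38 × 10⁶)³ = 1.297 × 10⁻⁵
Ratio (larger/smaller) = 114

Phobos, by a factor of ≈ 114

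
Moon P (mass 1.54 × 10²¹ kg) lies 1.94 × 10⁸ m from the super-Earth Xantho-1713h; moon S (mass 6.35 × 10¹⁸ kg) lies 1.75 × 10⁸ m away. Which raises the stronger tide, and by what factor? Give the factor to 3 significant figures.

Moon P, by a factor of ≈ 178

The tide-raising term goes as M/d³ (the gradient of a 1/d² field).
Moon P: (1.54 × 10²¹) / (1.94 × 10⁸)³ = 2.109 × 10⁻⁴
Moon S: (6.35 × 10¹⁸) / (1.75 × 10⁸)³ = 1.185 × 10⁻⁶
Ratio (larger/smaller) = 178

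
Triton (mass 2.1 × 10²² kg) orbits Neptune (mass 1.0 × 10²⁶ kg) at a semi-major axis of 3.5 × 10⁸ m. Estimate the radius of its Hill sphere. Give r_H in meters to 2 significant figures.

1.4 × 10⁷ m

r_H ≈ a (m/3M)^(1/3)
    = (3.5 × 10⁸) × (2.1 × 10²² / (3 × 1.0 × 10²⁶))^(1/3)
    = 1.4 × 10⁷ m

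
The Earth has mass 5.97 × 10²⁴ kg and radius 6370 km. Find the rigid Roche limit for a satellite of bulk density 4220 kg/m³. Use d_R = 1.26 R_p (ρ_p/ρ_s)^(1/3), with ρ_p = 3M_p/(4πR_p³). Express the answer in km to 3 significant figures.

8770 km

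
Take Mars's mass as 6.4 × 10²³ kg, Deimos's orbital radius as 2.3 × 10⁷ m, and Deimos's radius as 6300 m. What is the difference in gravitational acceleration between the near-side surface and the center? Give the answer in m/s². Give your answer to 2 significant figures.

4.4 × 10⁻⁵ m/s²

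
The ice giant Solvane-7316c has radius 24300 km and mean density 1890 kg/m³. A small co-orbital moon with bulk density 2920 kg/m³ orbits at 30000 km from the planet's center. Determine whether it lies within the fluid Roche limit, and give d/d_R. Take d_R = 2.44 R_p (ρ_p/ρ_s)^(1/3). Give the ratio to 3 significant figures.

d_R = 2.44 × (24300 km) × (1890/2920)^(1/3) = 51290 km
d/d_R = (30000) / (51290) = 0.585
Since d/d_R < 1, the body is inside the Roche limit.

inside; d/d_R ≈ 0.585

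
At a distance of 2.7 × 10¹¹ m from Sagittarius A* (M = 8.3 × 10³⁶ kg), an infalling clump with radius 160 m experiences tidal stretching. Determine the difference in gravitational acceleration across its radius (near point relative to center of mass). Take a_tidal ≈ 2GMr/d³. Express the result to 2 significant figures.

Δa = 2GMr/d³
   = 2 × (6.674 × 10⁻¹¹) × (8.3 × 10³⁶) × (160) / (2.7 × 10¹¹)³
   = 9.0 × 10⁻⁶ m/s²

9.0 × 10⁻⁶ m/s²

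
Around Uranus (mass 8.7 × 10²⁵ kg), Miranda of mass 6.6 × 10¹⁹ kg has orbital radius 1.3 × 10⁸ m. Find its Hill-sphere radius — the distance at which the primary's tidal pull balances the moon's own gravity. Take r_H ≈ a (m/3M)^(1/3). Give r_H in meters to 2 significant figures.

8.2 × 10⁵ m

r_H ≈ a (m/3M)^(1/3)
    = (1.3 × 10⁸) × (6.6 × 10¹⁹ / (3 × 8.7 × 10²⁵))^(1/3)
    = 8.2 × 10⁵ m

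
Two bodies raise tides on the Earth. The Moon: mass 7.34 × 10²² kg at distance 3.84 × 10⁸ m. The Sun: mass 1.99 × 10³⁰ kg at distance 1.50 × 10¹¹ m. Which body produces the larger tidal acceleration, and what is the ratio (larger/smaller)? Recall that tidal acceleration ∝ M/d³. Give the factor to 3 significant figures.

Tidal stretch scales as M/d³; compute that for each body.
The Moon: (7.34 × 10²²) / (3.84 × 10⁸)³ = 1.296 × 10⁻³
The Sun: (1.99 × 10³⁰) / (1.50 × 10¹¹)³ = 5.896 × 10⁻⁴
Ratio (larger/smaller) = 2.20

The Moon, by a factor of ≈ 2.20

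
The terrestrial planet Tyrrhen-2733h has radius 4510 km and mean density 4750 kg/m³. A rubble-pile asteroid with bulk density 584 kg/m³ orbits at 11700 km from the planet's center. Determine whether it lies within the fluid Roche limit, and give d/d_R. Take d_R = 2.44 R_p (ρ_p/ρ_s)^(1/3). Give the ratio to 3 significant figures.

d_R = 2.44 × (4510 km) × (4750/584)^(1/3) = 22130 km
d/d_R = (11700) / (22130) = 0.529
Since d/d_R < 1, the body is inside the Roche limit.

inside; d/d_R ≈ 0.529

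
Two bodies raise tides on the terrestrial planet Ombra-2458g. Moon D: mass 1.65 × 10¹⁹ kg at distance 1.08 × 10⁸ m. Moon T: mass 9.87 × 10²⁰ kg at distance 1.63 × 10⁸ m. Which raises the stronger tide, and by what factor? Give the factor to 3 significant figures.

Compare M/d³ for the two perturbers:
Moon D: (1.65 × 10¹⁹) / (1.08 × 10⁸)³ = 1.310 × 10⁻⁵
Moon T: (9.87 × 10²⁰) / (1.63 × 10⁸)³ = 2.279 × 10⁻⁴
Ratio (larger/smaller) = 17.4

Moon T, by a factor of ≈ 17.4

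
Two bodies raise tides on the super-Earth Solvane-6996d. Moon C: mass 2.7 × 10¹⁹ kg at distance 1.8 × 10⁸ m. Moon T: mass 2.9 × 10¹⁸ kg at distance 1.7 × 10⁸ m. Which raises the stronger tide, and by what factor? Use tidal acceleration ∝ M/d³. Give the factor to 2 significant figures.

Moon C, by a factor of ≈ 7.8

Tidal stretch scales as M/d³; compute that for each body.
Moon C: (2.7 × 10¹⁹) / (1.8 × 10⁸)³ = 4.630 × 10⁻⁶
Moon T: (2.9 × 10¹⁸) / (1.7 × 10⁸)³ = 5.903 × 10⁻⁷
Ratio (larger/smaller) = 7.8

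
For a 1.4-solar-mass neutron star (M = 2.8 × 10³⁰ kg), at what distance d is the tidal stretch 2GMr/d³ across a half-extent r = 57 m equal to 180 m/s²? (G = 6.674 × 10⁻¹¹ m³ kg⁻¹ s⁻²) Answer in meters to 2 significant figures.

4.9 × 10⁶ m

2GMr/d³ = a_tidal  ⇒  d = (2GMr / a_tidal)^(1/3)
d = (2 × 6.674×10⁻¹¹ × (2.8 × 10³⁰) × (57) / (180))^(1/3)
  = 4.9 × 10⁶ m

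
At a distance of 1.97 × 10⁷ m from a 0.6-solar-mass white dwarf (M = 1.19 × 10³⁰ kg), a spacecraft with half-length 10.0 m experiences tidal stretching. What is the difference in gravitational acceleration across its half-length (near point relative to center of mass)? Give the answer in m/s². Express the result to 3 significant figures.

2.08 × 10⁻¹ m/s²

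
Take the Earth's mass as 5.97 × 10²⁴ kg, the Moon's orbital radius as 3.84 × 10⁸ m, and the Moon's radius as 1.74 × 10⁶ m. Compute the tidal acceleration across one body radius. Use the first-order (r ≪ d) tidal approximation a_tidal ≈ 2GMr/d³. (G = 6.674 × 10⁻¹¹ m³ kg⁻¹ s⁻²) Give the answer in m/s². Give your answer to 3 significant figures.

2.45 × 10⁻⁵ m/s²

Δg = 2GMr/d³
   = 2 × (6.674 × 10⁻¹¹) × (5.97 × 10²⁴) × (1.74 × 10⁶) / (3.84 × 10⁸)³
   = 2.45 × 10⁻⁵ m/s²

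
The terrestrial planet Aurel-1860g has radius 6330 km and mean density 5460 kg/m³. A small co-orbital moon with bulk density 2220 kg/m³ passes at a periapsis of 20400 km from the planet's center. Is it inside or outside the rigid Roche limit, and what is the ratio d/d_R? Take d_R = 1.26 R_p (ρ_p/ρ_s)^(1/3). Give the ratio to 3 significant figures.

outside; d/d_R ≈ 1.89

d_R = 1.26 × (6330 km) × (5460/2220)^(1/3) = 10770 km
d/d_R = (20400) / (10770) = 1.89
Since d/d_R > 1, the body is outside the Roche limit.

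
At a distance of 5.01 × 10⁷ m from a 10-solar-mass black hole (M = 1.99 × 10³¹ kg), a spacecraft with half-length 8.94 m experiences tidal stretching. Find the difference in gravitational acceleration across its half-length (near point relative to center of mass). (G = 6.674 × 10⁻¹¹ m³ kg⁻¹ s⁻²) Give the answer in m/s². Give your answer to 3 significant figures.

Differencing GM/(d−r)² and GM/d² to first order in r/d gives 2GMr/d³.
Δg = 2GMr/d³
   = 2 × (6.674 × 10⁻¹¹) × (1.99 × 10³¹) × (8.94) / (5.01 × 10⁷)³
   = 1.89 × 10⁻¹ m/s²

1.89 × 10⁻¹ m/s²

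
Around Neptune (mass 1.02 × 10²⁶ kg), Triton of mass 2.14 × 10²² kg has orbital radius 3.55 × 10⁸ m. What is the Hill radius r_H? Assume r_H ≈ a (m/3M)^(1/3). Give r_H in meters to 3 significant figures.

r_H ≈ a (m/3M)^(1/3)
    = (3.55 × 10⁸) × (2.14 × 10²² / (3 × 1.02 × 10²⁶))^(1/3)
    = 1.46 × 10⁷ m

1.46 × 10⁷ m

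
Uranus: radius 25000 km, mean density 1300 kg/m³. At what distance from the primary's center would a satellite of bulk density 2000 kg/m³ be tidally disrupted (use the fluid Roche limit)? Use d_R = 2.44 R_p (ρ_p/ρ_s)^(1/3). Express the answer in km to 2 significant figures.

53000 km

d_R = 2.44 × 25000 km × (1300/2000)^(1/3)
    = 53000 km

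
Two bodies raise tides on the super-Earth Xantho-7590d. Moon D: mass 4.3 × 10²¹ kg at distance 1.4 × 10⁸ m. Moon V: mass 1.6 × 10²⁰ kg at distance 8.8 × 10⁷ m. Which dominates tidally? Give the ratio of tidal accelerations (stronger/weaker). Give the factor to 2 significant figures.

Moon D, by a factor of ≈ 6.7

Tidal stretch scales as M/d³; compute that for each body.
Moon D: (4.3 × 10²¹) / (1.4 × 10⁸)³ = 1.567 × 10⁻³
Moon V: (1.6 × 10²⁰) / (8.8 × 10⁷)³ = 2.348 × 10⁻⁴
Ratio (larger/smaller) = 6.7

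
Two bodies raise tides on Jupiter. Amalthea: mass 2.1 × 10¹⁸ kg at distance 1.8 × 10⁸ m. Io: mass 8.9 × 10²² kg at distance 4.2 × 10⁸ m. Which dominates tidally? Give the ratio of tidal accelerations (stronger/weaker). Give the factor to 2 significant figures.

Io, by a factor of ≈ 3300

The tide-raising term goes as M/d³ (the gradient of a 1/d² field).
Amalthea: (2.1 × 10¹⁸) / (1.8 × 10⁸)³ = 3.601 × 10⁻⁷
Io: (8.9 × 10²²) / (4.2 × 10⁸)³ = 1.201 × 10⁻³
Ratio (larger/smaller) = 3300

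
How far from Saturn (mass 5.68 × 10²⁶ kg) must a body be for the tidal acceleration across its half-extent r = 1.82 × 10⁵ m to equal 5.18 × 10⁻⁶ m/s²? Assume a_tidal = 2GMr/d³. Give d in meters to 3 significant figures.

1.39 × 10⁹ m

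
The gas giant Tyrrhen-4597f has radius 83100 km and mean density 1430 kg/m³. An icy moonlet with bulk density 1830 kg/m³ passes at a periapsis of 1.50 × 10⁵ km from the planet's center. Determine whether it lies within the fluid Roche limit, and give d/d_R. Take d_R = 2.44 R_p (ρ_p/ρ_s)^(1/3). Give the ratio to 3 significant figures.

d_R = 2.44 × (83100 km) × (1430/1830)^(1/3) = 1.868 × 10⁵ km
d/d_R = (1.50 × 10⁵) / (1.868 × 10⁵) = 0.803
Since d/d_R < 1, the body is inside the Roche limit.

inside; d/d_R ≈ 0.803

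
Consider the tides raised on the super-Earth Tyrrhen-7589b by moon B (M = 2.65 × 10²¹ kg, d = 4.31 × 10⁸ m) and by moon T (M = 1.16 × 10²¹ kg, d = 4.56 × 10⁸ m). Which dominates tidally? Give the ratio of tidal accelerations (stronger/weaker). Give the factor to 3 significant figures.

Moon B, by a factor of ≈ 2.71

The tide-raising term goes as M/d³ (the gradient of a 1/d² field).
Moon B: (2.65 × 10²¹) / (4.31 × 10⁸)³ = 3.310 × 10⁻⁵
Moon T: (1.16 × 10²¹) / (4.56 × 10⁸)³ = 1.223 × 10⁻⁵
Ratio (larger/smaller) = 2.71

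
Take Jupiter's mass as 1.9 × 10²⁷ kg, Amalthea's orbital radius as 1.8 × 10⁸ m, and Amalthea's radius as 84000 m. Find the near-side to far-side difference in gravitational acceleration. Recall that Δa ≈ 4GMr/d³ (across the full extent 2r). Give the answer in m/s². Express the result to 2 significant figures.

Δa = 4GMr/d³
   = 4 × (6.674 × 10⁻¹¹) × (1.9 × 10²⁷) × (84000) / (1.8 × 10⁸)³
   = 7.3 × 10⁻³ m/s²

7.3 × 10⁻³ m/s²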